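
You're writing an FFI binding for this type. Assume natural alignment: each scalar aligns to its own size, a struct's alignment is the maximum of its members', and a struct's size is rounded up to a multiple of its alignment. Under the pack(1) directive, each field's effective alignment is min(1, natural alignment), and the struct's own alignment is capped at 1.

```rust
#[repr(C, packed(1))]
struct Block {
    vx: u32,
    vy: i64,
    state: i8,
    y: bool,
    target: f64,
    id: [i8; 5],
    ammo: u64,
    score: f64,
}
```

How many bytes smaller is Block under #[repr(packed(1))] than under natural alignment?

natural layout:
  0..4  vx  (4B, 4-aligned)
  4..8  -- padding (4B)
  8..16  vy  (8B, 8-aligned)
  16..17  state  (1B, 1-aligned)
  17..18  y  (1B, 1-aligned)
  18..24  -- padding (6B)
  24..32  target  (8B, 8-aligned)
  32..37  id  (5B, 1-aligned)
  37..40  -- padding (3B)
  40..48  ammo  (8B, 8-aligned)
  48..56  score  (8B, 8-aligned)
  sizeof = 56, alignof = 8
packed(1) layout:
  0..4  vx  (4B, 1-aligned)
  4..12  vy  (8B, 1-aligned)
  12..13  state  (1B, 1-aligned)
  13..14  y  (1B, 1-aligned)
  14..22  target  (8B, 1-aligned)
  22..27  id  (5B, 1-aligned)
  27..35  ammo  (8B, 1-aligned)
  35..43  score  (8B, 1-aligned)
  sizeof = 43, alignof = 1
56 − 43 = 13

13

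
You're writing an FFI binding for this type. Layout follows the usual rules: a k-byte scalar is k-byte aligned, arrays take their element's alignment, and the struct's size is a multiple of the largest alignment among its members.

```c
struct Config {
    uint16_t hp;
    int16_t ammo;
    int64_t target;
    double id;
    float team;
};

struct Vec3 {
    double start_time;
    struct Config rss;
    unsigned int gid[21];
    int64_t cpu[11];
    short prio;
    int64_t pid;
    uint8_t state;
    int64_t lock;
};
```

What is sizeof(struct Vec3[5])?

1240

Config: 0..2  hp  (2B, 2-aligned); 2..4  ammo  (2B, 2-aligned); 4..8  -- padding (4B); 8..16  target  (8B, 8-aligned); 16..24  id  (8B, 8-aligned); 24..28  team  (4B, 4-aligned); 28..32  -- tail padding (4B); sizeof = 32, alignof = 8
0..8  start_time  (8B, 8-aligned)
8..40  rss  (32B, 8-aligned)
40..124  gid  (84B, 4-aligned)
124..128  -- padding (4B)
128..216  cpu  (88B, 8-aligned)
216..218  prio  (2B, 2-aligned)
218..224  -- padding (6B)
224..232  pid  (8B, 8-aligned)
232..233  state  (1B, 1-aligned)
233..240  -- padding (7B)
240..248  lock  (8B, 8-aligned)
sizeof = 248, alignof = 8
array of 5: 5 × 248 = 1240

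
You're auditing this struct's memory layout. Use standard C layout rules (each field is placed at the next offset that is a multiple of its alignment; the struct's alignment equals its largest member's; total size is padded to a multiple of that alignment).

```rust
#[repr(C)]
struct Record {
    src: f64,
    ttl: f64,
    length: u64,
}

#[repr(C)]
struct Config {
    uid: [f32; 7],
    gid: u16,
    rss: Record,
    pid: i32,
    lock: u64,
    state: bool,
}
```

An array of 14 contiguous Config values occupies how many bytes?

Record: @0: src [8B, align 8] → 8; @8: ttl [8B, align 8] → 16; @16: length [8B, align 8] → 24; size 24, align 8
@0: uid [28B, align 4] → 28
@28: gid [2B, align 2] → 30
+2 pad (align 8)
@32: rss [24B, align 8] → 56
@56: pid [4B, align 4] → 60
+4 pad (align 8)
@64: lock [8B, align 8] → 72
@72: state [1B, align 1] → 73
+7 tail pad (align 8)
size 80, align 8
array of 14: 14 × 80 = 1120

1120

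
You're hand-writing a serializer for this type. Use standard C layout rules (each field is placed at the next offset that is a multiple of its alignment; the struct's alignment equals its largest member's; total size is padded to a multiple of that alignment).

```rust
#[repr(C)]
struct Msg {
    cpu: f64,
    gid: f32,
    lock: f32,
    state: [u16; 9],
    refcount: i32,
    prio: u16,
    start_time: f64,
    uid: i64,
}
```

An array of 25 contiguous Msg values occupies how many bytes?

1600

@0: cpu [8B, align 8] → 8
@8: gid [4B, align 4] → 12
@12: lock [4B, align 4] → 16
@16: state [18B, align 2] → 34
+2 pad (align 4)
@36: refcount [4B, align 4] → 40
@40: prio [2B, align 2] → 42
+6 pad (align 8)
@48: start_time [8B, align 8] → 56
@56: uid [8B, align 8] → 64
size 64, align 8
array of 25: 25 × 64 = 1600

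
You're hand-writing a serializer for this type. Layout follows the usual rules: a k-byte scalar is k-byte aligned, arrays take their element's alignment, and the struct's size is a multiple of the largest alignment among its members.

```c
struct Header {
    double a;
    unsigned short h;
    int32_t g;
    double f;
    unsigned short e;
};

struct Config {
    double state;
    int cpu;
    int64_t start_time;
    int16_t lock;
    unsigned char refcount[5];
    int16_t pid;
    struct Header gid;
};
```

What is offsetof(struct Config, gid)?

Header: a at 0 (size 8, align 8) → ends 8; h at 8 (size 2, align 2) → ends 10; pad 2 to align 4 for g; g at 12 (size 4, align 4) → ends 16; f at 16 (size 8, align 8) → ends 24; e at 24 (size 2, align 2) → ends 26; tail pad 6 to reach multiple of 8; total 32 bytes, alignment 8
state at 0 (size 8, align 8) → ends 8
cpu at 8 (size 4, align 4) → ends 12
pad 4 to align 8 for start_time
start_time at 16 (size 8, align 8) → ends 24
lock at 24 (size 2, align 2) → ends 26
refcount at 26 (size 5, align 1) → ends 31
pad 1 to align 2 for pid
pid at 32 (size 2, align 2) → ends 34
pad 6 to align 8 for gid
gid at 40 (size 32, align 8) → ends 72

40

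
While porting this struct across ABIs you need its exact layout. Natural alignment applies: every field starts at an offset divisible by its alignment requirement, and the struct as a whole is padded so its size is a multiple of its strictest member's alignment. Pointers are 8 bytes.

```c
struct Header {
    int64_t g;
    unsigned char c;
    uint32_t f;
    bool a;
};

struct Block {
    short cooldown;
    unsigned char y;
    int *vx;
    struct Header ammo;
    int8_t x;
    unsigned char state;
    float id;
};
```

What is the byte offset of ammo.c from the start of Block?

Header: 0..8  g  (8B, 8-aligned); 8..9  c  (1B, 1-aligned); 9..12  -- padding (3B); 12..16  f  (4B, 4-aligned); 16..17  a  (1B, 1-aligned); 17..24  -- tail padding (7B); sizeof = 24, alignof = 8
0..2  cooldown  (2B, 2-aligned)
2..3  y  (1B, 1-aligned)
3..8  -- padding (5B)
8..16  vx  (8B, 8-aligned)
16..40  ammo  (24B, 8-aligned)
within Header: c at 8
16 + 8 = 24

24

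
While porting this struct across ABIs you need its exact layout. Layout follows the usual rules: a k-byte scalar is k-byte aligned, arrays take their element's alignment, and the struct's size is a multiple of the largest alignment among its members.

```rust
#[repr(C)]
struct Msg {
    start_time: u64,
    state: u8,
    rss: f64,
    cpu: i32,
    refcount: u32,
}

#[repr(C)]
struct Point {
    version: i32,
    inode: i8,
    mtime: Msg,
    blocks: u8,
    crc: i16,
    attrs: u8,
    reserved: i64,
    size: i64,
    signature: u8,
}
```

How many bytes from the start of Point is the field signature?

64

Msg: 0..8  start_time  (8B, 8-aligned); 8..9  state  (1B, 1-aligned); 9..16  -- padding (7B); 16..24  rss  (8B, 8-aligned); 24..28  cpu  (4B, 4-aligned); 28..32  refcount  (4B, 4-aligned); sizeof = 32, alignof = 8
0..4  version  (4B, 4-aligned)
4..5  inode  (1B, 1-aligned)
5..8  -- padding (3B)
8..40  mtime  (32B, 8-aligned)
40..41  blocks  (1B, 1-aligned)
41..42  -- padding (1B)
42..44  crc  (2B, 2-aligned)
44..45  attrs  (1B, 1-aligned)
45..48  -- padding (3B)
48..56  reserved  (8B, 8-aligned)
56..64  size  (8B, 8-aligned)
64..65  signature  (1B, 1-aligned)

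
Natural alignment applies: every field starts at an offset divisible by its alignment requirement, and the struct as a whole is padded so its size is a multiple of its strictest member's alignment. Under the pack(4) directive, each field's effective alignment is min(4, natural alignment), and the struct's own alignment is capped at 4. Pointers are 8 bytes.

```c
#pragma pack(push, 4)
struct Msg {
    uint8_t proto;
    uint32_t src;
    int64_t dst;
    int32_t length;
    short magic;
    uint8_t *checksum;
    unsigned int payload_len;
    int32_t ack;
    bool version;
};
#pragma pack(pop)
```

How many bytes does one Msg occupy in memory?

0..1  proto  (1B, 1-aligned)
1..4  -- padding (3B)
4..8  src  (4B, 4-aligned)
8..16  dst  (8B, 4-aligned)
16..20  length  (4B, 4-aligned)
20..22  magic  (2B, 2-aligned)
22..24  -- padding (2B)
24..32  checksum  (8B, 4-aligned)
32..36  payload_len  (4B, 4-aligned)
36..40  ack  (4B, 4-aligned)
40..41  version  (1B, 1-aligned)
41..44  -- tail padding (3B)
sizeof = 44, alignof = 4

44 bytes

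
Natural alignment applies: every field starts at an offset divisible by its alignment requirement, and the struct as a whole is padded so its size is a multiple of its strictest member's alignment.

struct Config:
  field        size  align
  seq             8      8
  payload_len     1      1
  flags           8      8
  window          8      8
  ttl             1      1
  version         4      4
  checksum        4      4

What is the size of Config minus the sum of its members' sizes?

14

seq at 0 (size 8, align 8) → ends 8
payload_len at 8 (size 1, align 1) → ends 9
pad 7 to align 8 for flags
flags at 16 (size 8, align 8) → ends 24
window at 24 (size 8, align 8) → ends 32
ttl at 32 (size 1, align 1) → ends 33
pad 3 to align 4 for version
version at 36 (size 4, align 4) → ends 40
checksum at 40 (size 4, align 4) → ends 44
tail pad 4 to reach multiple of 8
total 48 bytes, alignment 8
data bytes 34, size 48 → padding 14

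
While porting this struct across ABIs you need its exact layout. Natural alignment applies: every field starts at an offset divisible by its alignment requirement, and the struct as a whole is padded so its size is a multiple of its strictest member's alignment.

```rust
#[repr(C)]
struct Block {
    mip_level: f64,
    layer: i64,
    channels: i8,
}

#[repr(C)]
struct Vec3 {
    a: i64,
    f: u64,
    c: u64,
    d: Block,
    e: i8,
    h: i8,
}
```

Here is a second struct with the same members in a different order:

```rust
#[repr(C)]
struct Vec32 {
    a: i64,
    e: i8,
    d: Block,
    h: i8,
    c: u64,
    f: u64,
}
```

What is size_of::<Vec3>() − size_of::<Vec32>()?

Block: 0..8  mip_level  (8B, 8-aligned); 8..16  layer  (8B, 8-aligned); 16..17  channels  (1B, 1-aligned); 17..24  -- tail padding (7B); sizeof = 24, alignof = 8
0..8  a  (8B, 8-aligned)
8..16  f  (8B, 8-aligned)
16..24  c  (8B, 8-aligned)
24..48  d  (24B, 8-aligned)
48..49  e  (1B, 1-aligned)
49..50  h  (1B, 1-aligned)
50..56  -- tail padding (6B)
sizeof = 56, alignof = 8
— Vec32 —
0..8  a  (8B, 8-aligned)
8..9  e  (1B, 1-aligned)
9..16  -- padding (7B)
16..40  d  (24B, 8-aligned)
40..41  h  (1B, 1-aligned)
41..48  -- padding (7B)
48..56  c  (8B, 8-aligned)
56..64  f  (8B, 8-aligned)
sizeof = 64, alignof = 8
56 − 64 = -8

-8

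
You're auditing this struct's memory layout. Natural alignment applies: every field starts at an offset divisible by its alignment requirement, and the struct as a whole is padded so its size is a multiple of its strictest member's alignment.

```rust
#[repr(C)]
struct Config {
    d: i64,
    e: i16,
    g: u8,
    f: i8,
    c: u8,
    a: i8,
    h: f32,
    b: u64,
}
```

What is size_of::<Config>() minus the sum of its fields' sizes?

6

0..8  d  (8B, 8-aligned)
8..10  e  (2B, 2-aligned)
10..11  g  (1B, 1-aligned)
11..12  f  (1B, 1-aligned)
12..13  c  (1B, 1-aligned)
13..14  a  (1B, 1-aligned)
14..16  -- padding (2B)
16..20  h  (4B, 4-aligned)
20..24  -- padding (4B)
24..32  b  (8B, 8-aligned)
sizeof = 32, alignof = 8
data bytes 26, size 32 → padding 6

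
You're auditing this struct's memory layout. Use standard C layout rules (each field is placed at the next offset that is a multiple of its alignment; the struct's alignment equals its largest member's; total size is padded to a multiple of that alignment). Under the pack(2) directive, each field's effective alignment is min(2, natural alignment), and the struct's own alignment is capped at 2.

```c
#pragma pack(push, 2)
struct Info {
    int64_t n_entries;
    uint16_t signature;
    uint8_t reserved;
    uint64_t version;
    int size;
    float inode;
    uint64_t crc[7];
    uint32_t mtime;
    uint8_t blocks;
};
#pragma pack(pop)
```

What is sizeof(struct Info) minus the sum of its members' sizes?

@0: n_entries [8B, align 2] → 8
@8: signature [2B, align 2] → 10
@10: reserved [1B, align 1] → 11
+1 pad (align 2)
@12: version [8B, align 2] → 20
@20: size [4B, align 2] → 24
@24: inode [4B, align 2] → 28
@28: crc [56B, align 2] → 84
@84: mtime [4B, align 2] → 88
@88: blocks [1B, align 1] → 89
+1 tail pad (align 2)
size 90, align 2
data bytes 88, size 90 → padding 2

2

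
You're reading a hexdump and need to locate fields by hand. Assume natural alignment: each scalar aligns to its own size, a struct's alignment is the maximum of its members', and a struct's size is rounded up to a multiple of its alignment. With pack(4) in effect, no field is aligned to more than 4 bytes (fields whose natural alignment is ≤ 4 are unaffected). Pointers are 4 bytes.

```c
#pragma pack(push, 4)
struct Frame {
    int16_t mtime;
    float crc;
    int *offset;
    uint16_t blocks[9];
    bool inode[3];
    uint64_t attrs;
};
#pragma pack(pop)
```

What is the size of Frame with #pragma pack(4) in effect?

@0: mtime [2B, align 2] → 2
+2 pad (align 4)
@4: crc [4B, align 4] → 8
@8: offset [4B, align 4] → 12
@12: blocks [18B, align 2] → 30
@30: inode [3B, align 1] → 33
+3 pad (align 4)
@36: attrs [8B, align 4] → 44
size 44, align 4

44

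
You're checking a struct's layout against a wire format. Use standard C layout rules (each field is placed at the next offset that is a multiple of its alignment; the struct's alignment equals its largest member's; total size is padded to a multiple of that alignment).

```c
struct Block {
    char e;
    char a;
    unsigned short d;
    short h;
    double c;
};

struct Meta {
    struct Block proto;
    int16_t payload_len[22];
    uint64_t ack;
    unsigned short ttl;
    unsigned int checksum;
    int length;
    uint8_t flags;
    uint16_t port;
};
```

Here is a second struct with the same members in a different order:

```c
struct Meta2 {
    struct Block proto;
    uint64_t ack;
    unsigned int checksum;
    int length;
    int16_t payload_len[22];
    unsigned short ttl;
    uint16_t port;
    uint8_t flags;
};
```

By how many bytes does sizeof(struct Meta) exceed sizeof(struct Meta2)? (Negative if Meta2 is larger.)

Block: e at 0 (size 1, align 1) → ends 1; a at 1 (size 1, align 1) → ends 2; d at 2 (size 2, align 2) → ends 4; h at 4 (size 2, align 2) → ends 6; pad 2 to align 8 for c; c at 8 (size 8, align 8) → ends 16; total 16 bytes, alignment 8
proto at 0 (size 16, align 8) → ends 16
payload_len at 16 (size 44, align 2) → ends 60
pad 4 to align 8 for ack
ack at 64 (size 8, align 8) → ends 72
ttl at 72 (size 2, align 2) → ends 74
pad 2 to align 4 for checksum
checksum at 76 (size 4, align 4) → ends 80
length at 80 (size 4, align 4) → ends 84
flags at 84 (size 1, align 1) → ends 85
pad 1 to align 2 for port
port at 86 (size 2, align 2) → ends 88
total 88 bytes, alignment 8
— Meta2 —
proto at 0 (size 16, align 8) → ends 16
ack at 16 (size 8, align 8) → ends 24
checksum at 24 (size 4, align 4) → ends 28
length at 28 (size 4, align 4) → ends 32
payload_len at 32 (size 44, align 2) → ends 76
ttl at 76 (size 2, align 2) → ends 78
port at 78 (size 2, align 2) → ends 80
flags at 80 (size 1, align 1) → ends 81
tail pad 7 to reach multiple of 8
total 88 bytes, alignment 8
88 − 88 = 0

0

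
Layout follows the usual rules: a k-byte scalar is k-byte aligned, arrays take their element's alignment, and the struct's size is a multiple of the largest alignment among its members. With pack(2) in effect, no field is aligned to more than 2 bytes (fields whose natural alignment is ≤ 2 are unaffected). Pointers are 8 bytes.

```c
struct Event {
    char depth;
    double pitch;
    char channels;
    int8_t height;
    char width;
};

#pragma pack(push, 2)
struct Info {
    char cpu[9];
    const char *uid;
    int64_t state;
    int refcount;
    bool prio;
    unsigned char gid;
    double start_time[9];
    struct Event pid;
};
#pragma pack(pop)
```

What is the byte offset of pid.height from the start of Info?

Event: @0: depth [1B, align 1] → 1; +7 pad (align 8); @8: pitch [8B, align 8] → 16; @16: channels [1B, align 1] → 17; @17: height [1B, align 1] → 18; @18: width [1B, align 1] → 19; +5 tail pad (align 8); size 24, align 8
@0: cpu [9B, align 1] → 9
+1 pad (align 2)
@10: uid [8B, align 2] → 18
@18: state [8B, align 2] → 26
@26: refcount [4B, align 2] → 30
@30: prio [1B, align 1] → 31
@31: gid [1B, align 1] → 32
@32: start_time [72B, align 2] → 104
@104: pid [24B, align 2] → 128
within Event: height at 17
104 + 17 = 121

121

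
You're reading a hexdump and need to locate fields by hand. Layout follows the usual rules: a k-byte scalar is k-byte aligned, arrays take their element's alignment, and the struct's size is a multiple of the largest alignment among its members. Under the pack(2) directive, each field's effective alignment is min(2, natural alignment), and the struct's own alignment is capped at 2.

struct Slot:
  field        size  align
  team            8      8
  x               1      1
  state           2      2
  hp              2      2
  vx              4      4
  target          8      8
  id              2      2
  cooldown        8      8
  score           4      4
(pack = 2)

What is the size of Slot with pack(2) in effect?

40

0..8  team  (8B, 2-aligned)
8..9  x  (1B, 1-aligned)
9..10  -- padding (1B)
10..12  state  (2B, 2-aligned)
12..14  hp  (2B, 2-aligned)
14..18  vx  (4B, 2-aligned)
18..26  target  (8B, 2-aligned)
26..28  id  (2B, 2-aligned)
28..36  cooldown  (8B, 2-aligned)
36..40  score  (4B, 2-aligned)
sizeof = 40, alignof = 2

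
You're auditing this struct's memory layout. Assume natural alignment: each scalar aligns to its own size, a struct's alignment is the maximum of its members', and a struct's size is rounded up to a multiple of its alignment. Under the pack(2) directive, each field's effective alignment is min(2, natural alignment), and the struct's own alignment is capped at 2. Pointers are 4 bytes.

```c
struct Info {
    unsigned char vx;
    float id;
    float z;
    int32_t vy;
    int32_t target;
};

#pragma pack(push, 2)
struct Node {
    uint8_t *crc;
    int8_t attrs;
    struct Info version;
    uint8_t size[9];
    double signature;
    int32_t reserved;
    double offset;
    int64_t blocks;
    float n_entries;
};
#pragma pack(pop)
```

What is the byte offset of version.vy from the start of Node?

18

Info: @0: vx [1B, align 1] → 1; +3 pad (align 4); @4: id [4B, align 4] → 8; @8: z [4B, align 4] → 12; @12: vy [4B, align 4] → 16; @16: target [4B, align 4] → 20; size 20, align 4
@0: crc [4B, align 2] → 4
@4: attrs [1B, align 1] → 5
+1 pad (align 2)
@6: version [20B, align 2] → 26
within Info: vy at 12
6 + 12 = 18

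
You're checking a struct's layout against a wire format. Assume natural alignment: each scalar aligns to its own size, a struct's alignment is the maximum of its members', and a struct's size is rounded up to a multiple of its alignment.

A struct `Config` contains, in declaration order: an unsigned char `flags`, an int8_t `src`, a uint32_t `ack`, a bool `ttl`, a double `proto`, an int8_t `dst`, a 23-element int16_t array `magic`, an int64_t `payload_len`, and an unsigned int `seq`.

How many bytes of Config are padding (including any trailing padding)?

14

0..1  flags  (1B, 1-aligned)
1..2  src  (1B, 1-aligned)
2..4  -- padding (2B)
4..8  ack  (4B, 4-aligned)
8..9  ttl  (1B, 1-aligned)
9..16  -- padding (7B)
16..24  proto  (8B, 8-aligned)
24..25  dst  (1B, 1-aligned)
25..26  -- padding (1B)
26..72  magic  (46B, 2-aligned)
72..80  payload_len  (8B, 8-aligned)
80..84  seq  (4B, 4-aligned)
84..88  -- tail padding (4B)
sizeof = 88, alignof = 8
data bytes 74, size 88 → padding 14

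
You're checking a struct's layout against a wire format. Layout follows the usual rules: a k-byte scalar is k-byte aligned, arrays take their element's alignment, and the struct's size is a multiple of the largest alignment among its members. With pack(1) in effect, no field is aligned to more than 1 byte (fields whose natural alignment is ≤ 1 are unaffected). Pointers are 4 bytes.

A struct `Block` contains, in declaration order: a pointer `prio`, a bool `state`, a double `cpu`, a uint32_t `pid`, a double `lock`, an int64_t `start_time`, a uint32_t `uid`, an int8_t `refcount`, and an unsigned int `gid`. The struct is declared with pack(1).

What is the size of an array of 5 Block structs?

210

prio at 0 (size 4, align 1) → ends 4
state at 4 (size 1, align 1) → ends 5
cpu at 5 (size 8, align 1) → ends 13
pid at 13 (size 4, align 1) → ends 17
lock at 17 (size 8, align 1) → ends 25
start_time at 25 (size 8, align 1) → ends 33
uid at 33 (size 4, align 1) → ends 37
refcount at 37 (size 1, align 1) → ends 38
gid at 38 (size 4, align 1) → ends 42
total 42 bytes, alignment 1
array of 5: 5 × 42 = 210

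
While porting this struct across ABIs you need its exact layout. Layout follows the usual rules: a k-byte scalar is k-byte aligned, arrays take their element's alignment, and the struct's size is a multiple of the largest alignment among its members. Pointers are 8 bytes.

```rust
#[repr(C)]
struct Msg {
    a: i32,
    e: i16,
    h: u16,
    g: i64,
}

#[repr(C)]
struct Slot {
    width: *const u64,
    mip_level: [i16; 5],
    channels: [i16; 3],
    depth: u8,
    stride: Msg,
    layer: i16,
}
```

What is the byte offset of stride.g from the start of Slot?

Msg: @0: a [4B, align 4] → 4; @4: e [2B, align 2] → 6; @6: h [2B, align 2] → 8; @8: g [8B, align 8] → 16; size 16, align 8
@0: width [8B, align 8] → 8
@8: mip_level [10B, align 2] → 18
@18: channels [6B, align 2] → 24
@24: depth [1B, align 1] → 25
+7 pad (align 8)
@32: stride [16B, align 8] → 48
within Msg: g at 8
32 + 8 = 40

40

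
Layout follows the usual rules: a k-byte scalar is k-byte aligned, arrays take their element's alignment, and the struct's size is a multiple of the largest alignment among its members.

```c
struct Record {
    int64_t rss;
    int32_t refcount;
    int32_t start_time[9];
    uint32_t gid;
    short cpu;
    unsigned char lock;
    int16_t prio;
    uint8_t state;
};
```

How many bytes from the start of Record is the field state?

58

rss at 0 (size 8, align 8) → ends 8
refcount at 8 (size 4, align 4) → ends 12
start_time at 12 (size 36, align 4) → ends 48
gid at 48 (size 4, align 4) → ends 52
cpu at 52 (size 2, align 2) → ends 54
lock at 54 (size 1, align 1) → ends 55
pad 1 to align 2 for prio
prio at 56 (size 2, align 2) → ends 58
state at 58 (size 1, align 1) → ends 59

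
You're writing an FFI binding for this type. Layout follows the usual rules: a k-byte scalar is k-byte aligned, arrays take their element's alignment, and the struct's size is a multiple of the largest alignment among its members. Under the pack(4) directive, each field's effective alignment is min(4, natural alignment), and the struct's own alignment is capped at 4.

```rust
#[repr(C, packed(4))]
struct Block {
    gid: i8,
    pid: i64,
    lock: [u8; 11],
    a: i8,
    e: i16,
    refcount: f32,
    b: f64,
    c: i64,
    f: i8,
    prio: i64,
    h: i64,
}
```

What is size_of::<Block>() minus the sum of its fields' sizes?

0..1  gid  (1B, 1-aligned)
1..4  -- padding (3B)
4..12  pid  (8B, 4-aligned)
12..23  lock  (11B, 1-aligned)
23..24  a  (1B, 1-aligned)
24..26  e  (2B, 2-aligned)
26..28  -- padding (2B)
28..32  refcount  (4B, 4-aligned)
32..40  b  (8B, 4-aligned)
40..48  c  (8B, 4-aligned)
48..49  f  (1B, 1-aligned)
49..52  -- padding (3B)
52..60  prio  (8B, 4-aligned)
60..68  h  (8B, 4-aligned)
sizeof = 68, alignof = 4
data bytes 60, size 68 → padding 8

8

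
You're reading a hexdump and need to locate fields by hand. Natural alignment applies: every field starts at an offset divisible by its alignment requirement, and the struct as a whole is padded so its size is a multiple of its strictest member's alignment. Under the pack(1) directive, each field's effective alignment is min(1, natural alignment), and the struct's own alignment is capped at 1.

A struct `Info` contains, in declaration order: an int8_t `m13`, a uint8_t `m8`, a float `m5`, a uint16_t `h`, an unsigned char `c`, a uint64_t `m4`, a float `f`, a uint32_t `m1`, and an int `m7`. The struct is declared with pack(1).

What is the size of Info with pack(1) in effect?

29

m13 at 0 (size 1, align 1) → ends 1
m8 at 1 (size 1, align 1) → ends 2
m5 at 2 (size 4, align 1) → ends 6
h at 6 (size 2, align 1) → ends 8
c at 8 (size 1, align 1) → ends 9
m4 at 9 (size 8, align 1) → ends 17
f at 17 (size 4, align 1) → ends 21
m1 at 21 (size 4, align 1) → ends 25
m7 at 25 (size 4, align 1) → ends 29
total 29 bytes, alignment 1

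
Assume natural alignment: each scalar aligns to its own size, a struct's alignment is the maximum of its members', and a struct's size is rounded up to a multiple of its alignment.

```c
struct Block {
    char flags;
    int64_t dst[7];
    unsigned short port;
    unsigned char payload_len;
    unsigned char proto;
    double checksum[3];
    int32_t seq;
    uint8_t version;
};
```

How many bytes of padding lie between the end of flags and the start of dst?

7

@0: flags [1B, align 1] → 1
+7 pad (align 8)
@8: dst [56B, align 8] → 64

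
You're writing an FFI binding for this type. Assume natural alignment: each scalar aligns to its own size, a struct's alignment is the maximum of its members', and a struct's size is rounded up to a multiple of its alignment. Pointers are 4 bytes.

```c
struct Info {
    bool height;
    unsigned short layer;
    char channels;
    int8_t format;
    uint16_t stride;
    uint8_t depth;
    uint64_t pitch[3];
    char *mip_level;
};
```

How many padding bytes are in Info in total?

12

@0: height [1B, align 1] → 1
+1 pad (align 2)
@2: layer [2B, align 2] → 4
@4: channels [1B, align 1] → 5
@5: format [1B, align 1] → 6
@6: stride [2B, align 2] → 8
@8: depth [1B, align 1] → 9
+7 pad (align 8)
@16: pitch [24B, align 8] → 40
@40: mip_level [4B, align 4] → 44
+4 tail pad (align 8)
size 48, align 8
data bytes 36, size 48 → padding 12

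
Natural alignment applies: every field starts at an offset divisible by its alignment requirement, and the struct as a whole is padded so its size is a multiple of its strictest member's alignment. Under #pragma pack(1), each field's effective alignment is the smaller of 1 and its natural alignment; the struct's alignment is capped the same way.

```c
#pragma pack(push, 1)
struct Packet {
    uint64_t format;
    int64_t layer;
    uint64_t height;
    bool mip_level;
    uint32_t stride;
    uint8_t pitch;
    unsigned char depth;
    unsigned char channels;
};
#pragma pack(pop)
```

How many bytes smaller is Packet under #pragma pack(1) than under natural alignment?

8

natural layout:
  @0: format [8B, align 8] → 8
  @8: layer [8B, align 8] → 16
  @16: height [8B, align 8] → 24
  @24: mip_level [1B, align 1] → 25
  +3 pad (align 4)
  @28: stride [4B, align 4] → 32
  @32: pitch [1B, align 1] → 33
  @33: depth [1B, align 1] → 34
  @34: channels [1B, align 1] → 35
  +5 tail pad (align 8)
  size 40, align 8
packed(1) layout:
  @0: format [8B, align 1] → 8
  @8: layer [8B, align 1] → 16
  @16: height [8B, align 1] → 24
  @24: mip_level [1B, align 1] → 25
  @25: stride [4B, align 1] → 29
  @29: pitch [1B, align 1] → 30
  @30: depth [1B, align 1] → 31
  @31: channels [1B, align 1] → 32
  size 32, align 1
40 − 32 = 8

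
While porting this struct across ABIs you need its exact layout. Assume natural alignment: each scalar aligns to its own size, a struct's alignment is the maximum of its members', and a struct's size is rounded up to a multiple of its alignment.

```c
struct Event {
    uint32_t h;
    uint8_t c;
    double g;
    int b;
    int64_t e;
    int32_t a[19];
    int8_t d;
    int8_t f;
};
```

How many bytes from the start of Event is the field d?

108

h at 0 (size 4, align 4) → ends 4
c at 4 (size 1, align 1) → ends 5
pad 3 to align 8 for g
g at 8 (size 8, align 8) → ends 16
b at 16 (size 4, align 4) → ends 20
pad 4 to align 8 for e
e at 24 (size 8, align 8) → ends 32
a at 32 (size 76, align 4) → ends 108
d at 108 (size 1, align 1) → ends 109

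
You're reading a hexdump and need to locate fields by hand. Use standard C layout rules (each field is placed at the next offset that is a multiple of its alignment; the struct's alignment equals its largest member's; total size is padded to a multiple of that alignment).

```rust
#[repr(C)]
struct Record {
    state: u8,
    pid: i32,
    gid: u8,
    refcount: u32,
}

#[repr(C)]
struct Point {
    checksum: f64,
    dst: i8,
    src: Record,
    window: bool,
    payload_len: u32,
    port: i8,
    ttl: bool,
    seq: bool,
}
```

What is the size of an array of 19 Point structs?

Record: state at 0 (size 1, align 1) → ends 1; pad 3 to align 4 for pid; pid at 4 (size 4, align 4) → ends 8; gid at 8 (size 1, align 1) → ends 9; pad 3 to align 4 for refcount; refcount at 12 (size 4, align 4) → ends 16; total 16 bytes, alignment 4
checksum at 0 (size 8, align 8) → ends 8
dst at 8 (size 1, align 1) → ends 9
pad 3 to align 4 for src
src at 12 (size 16, align 4) → ends 28
window at 28 (size 1, align 1) → ends 29
pad 3 to align 4 for payload_len
payload_len at 32 (size 4, align 4) → ends 36
port at 36 (size 1, align 1) → ends 37
ttl at 37 (size 1, align 1) → ends 38
seq at 38 (size 1, align 1) → ends 39
tail pad 1 to reach multiple of 8
total 40 bytes, alignment 8
array of 19: 19 × 40 = 760

760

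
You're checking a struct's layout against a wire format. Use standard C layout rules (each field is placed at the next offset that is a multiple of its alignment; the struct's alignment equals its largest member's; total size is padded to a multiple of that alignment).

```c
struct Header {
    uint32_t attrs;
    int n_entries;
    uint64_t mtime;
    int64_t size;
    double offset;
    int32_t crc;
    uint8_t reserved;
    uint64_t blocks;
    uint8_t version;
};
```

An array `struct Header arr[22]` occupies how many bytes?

1232

@0: attrs [4B, align 4] → 4
@4: n_entries [4B, align 4] → 8
@8: mtime [8B, align 8] → 16
@16: size [8B, align 8] → 24
@24: offset [8B, align 8] → 32
@32: crc [4B, align 4] → 36
@36: reserved [1B, align 1] → 37
+3 pad (align 8)
@40: blocks [8B, align 8] → 48
@48: version [1B, align 1] → 49
+7 tail pad (align 8)
size 56, align 8
array of 22: 22 × 56 = 1232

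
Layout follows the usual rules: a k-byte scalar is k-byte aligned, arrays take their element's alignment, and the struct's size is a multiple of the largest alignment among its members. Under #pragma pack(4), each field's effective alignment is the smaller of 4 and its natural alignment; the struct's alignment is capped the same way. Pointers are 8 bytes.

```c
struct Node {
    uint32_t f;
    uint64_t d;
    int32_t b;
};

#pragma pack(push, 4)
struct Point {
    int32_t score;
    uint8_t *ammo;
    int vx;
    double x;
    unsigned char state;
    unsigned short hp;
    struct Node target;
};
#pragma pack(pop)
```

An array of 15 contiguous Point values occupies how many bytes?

Node: 0..4  f  (4B, 4-aligned); 4..8  -- padding (4B); 8..16  d  (8B, 8-aligned); 16..20  b  (4B, 4-aligned); 20..24  -- tail padding (4B); sizeof = 24, alignof = 8
0..4  score  (4B, 4-aligned)
4..12  ammo  (8B, 4-aligned)
12..16  vx  (4B, 4-aligned)
16..24  x  (8B, 4-aligned)
24..25  state  (1B, 1-aligned)
25..26  -- padding (1B)
26..28  hp  (2B, 2-aligned)
28..52  target  (24B, 4-aligned)
sizeof = 52, alignof = 4
array of 15: 15 × 52 = 780

780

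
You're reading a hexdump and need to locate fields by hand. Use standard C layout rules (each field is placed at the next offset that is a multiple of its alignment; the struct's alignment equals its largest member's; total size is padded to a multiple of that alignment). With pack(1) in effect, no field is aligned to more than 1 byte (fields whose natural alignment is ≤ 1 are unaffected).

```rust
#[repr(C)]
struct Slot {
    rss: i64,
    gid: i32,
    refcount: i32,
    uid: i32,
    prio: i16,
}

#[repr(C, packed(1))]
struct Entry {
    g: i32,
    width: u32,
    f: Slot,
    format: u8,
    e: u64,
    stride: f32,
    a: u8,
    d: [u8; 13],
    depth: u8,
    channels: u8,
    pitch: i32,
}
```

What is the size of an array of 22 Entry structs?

1430

Slot: rss at 0 (size 8, align 8) → ends 8; gid at 8 (size 4, align 4) → ends 12; refcount at 12 (size 4, align 4) → ends 16; uid at 16 (size 4, align 4) → ends 20; prio at 20 (size 2, align 2) → ends 22; tail pad 2 to reach multiple of 8; total 24 bytes, alignment 8
g at 0 (size 4, align 1) → ends 4
width at 4 (size 4, align 1) → ends 8
f at 8 (size 24, align 1) → ends 32
format at 32 (size 1, align 1) → ends 33
e at 33 (size 8, align 1) → ends 41
stride at 41 (size 4, align 1) → ends 45
a at 45 (size 1, align 1) → ends 46
d at 46 (size 13, align 1) → ends 59
depth at 59 (size 1, align 1) → ends 60
channels at 60 (size 1, align 1) → ends 61
pitch at 61 (size 4, align 1) → ends 65
total 65 bytes, alignment 1
array of 22: 22 × 65 = 1430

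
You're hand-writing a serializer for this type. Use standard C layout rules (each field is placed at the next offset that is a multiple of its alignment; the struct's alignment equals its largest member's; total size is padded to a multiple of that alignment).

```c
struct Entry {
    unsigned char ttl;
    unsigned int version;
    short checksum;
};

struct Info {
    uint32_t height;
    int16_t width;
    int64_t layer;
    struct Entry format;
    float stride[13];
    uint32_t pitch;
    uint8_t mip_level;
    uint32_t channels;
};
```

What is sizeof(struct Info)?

Entry: 0..1  ttl  (1B, 1-aligned); 1..4  -- padding (3B); 4..8  version  (4B, 4-aligned); 8..10  checksum  (2B, 2-aligned); 10..12  -- tail padding (2B); sizeof = 12, alignof = 4
0..4  height  (4B, 4-aligned)
4..6  width  (2B, 2-aligned)
6..8  -- padding (2B)
8..16  layer  (8B, 8-aligned)
16..28  format  (12B, 4-aligned)
28..80  stride  (52B, 4-aligned)
80..84  pitch  (4B, 4-aligned)
84..85  mip_level  (1B, 1-aligned)
85..88  -- padding (3B)
88..92  channels  (4B, 4-aligned)
92..96  -- tail padding (4B)
sizeof = 96, alignof = 8

96 bytes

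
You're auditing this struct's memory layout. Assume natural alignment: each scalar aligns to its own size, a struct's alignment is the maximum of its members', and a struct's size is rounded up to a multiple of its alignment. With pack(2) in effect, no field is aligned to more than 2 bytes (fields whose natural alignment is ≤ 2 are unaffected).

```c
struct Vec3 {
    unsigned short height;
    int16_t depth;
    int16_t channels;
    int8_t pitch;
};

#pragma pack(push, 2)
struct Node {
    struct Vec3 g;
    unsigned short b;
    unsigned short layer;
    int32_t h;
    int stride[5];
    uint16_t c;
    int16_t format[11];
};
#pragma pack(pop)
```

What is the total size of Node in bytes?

Vec3: 0..2  height  (2B, 2-aligned); 2..4  depth  (2B, 2-aligned); 4..6  channels  (2B, 2-aligned); 6..7  pitch  (1B, 1-aligned); 7..8  -- tail padding (1B); sizeof = 8, alignof = 2
0..8  g  (8B, 2-aligned)
8..10  b  (2B, 2-aligned)
10..12  layer  (2B, 2-aligned)
12..16  h  (4B, 2-aligned)
16..36  stride  (20B, 2-aligned)
36..38  c  (2B, 2-aligned)
38..60  format  (22B, 2-aligned)
sizeof = 60, alignof = 2

60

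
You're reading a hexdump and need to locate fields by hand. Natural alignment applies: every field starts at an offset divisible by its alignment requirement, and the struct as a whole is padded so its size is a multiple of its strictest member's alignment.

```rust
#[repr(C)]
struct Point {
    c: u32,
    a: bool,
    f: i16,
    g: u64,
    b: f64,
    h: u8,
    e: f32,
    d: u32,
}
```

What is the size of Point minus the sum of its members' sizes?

8

0..4  c  (4B, 4-aligned)
4..5  a  (1B, 1-aligned)
5..6  -- padding (1B)
6..8  f  (2B, 2-aligned)
8..16  g  (8B, 8-aligned)
16..24  b  (8B, 8-aligned)
24..25  h  (1B, 1-aligned)
25..28  -- padding (3B)
28..32  e  (4B, 4-aligned)
32..36  d  (4B, 4-aligned)
36..40  -- tail padding (4B)
sizeof = 40, alignof = 8
data bytes 32, size 40 → padding 8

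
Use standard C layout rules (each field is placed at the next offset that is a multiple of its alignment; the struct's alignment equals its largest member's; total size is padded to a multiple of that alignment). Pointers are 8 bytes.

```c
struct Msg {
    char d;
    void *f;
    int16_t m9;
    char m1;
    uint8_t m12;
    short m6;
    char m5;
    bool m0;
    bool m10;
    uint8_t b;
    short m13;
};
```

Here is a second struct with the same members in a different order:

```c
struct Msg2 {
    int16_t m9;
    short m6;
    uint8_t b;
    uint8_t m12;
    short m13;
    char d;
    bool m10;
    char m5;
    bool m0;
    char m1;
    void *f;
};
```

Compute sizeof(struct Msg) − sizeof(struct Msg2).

8

@0: d [1B, align 1] → 1
+7 pad (align 8)
@8: f [8B, align 8] → 16
@16: m9 [2B, align 2] → 18
@18: m1 [1B, align 1] → 19
@19: m12 [1B, align 1] → 20
@20: m6 [2B, align 2] → 22
@22: m5 [1B, align 1] → 23
@23: m0 [1B, align 1] → 24
@24: m10 [1B, align 1] → 25
@25: b [1B, align 1] → 26
@26: m13 [2B, align 2] → 28
+4 tail pad (align 8)
size 32, align 8
— Msg2 —
@0: m9 [2B, align 2] → 2
@2: m6 [2B, align 2] → 4
@4: b [1B, align 1] → 5
@5: m12 [1B, align 1] → 6
@6: m13 [2B, align 2] → 8
@8: d [1B, align 1] → 9
@9: m10 [1B, align 1] → 10
@10: m5 [1B, align 1] → 11
@11: m0 [1B, align 1] → 12
@12: m1 [1B, align 1] → 13
+3 pad (align 8)
@16: f [8B, align 8] → 24
size 24, align 8
32 − 24 = 8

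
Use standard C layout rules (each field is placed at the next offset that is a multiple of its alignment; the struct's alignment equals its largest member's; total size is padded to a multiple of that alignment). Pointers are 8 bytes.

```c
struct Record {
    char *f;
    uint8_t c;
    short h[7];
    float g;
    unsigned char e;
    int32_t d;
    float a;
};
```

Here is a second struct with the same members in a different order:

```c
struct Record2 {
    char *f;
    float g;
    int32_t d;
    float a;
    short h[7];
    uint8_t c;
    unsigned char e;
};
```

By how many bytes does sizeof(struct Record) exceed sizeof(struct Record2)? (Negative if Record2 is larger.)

f at 0 (size 8, align 8) → ends 8
c at 8 (size 1, align 1) → ends 9
pad 1 to align 2 for h
h at 10 (size 14, align 2) → ends 24
g at 24 (size 4, align 4) → ends 28
e at 28 (size 1, align 1) → ends 29
pad 3 to align 4 for d
d at 32 (size 4, align 4) → ends 36
a at 36 (size 4, align 4) → ends 40
total 40 bytes, alignment 8
— Record2 —
f at 0 (size 8, align 8) → ends 8
g at 8 (size 4, align 4) → ends 12
d at 12 (size 4, align 4) → ends 16
a at 16 (size 4, align 4) → ends 20
h at 20 (size 14, align 2) → ends 34
c at 34 (size 1, align 1) → ends 35
e at 35 (size 1, align 1) → ends 36
tail pad 4 to reach multiple of 8
total 40 bytes, alignment 8
40 − 40 = 0

0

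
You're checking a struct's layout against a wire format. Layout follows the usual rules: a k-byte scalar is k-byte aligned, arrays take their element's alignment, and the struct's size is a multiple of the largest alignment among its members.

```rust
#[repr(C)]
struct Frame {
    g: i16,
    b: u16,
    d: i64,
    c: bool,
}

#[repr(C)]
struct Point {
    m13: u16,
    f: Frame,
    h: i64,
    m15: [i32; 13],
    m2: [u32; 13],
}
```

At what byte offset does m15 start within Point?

40

Frame: @0: g [2B, align 2] → 2; @2: b [2B, align 2] → 4; +4 pad (align 8); @8: d [8B, align 8] → 16; @16: c [1B, align 1] → 17; +7 tail pad (align 8); size 24, align 8
@0: m13 [2B, align 2] → 2
+6 pad (align 8)
@8: f [24B, align 8] → 32
@32: h [8B, align 8] → 40
@40: m15 [52B, align 4] → 92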